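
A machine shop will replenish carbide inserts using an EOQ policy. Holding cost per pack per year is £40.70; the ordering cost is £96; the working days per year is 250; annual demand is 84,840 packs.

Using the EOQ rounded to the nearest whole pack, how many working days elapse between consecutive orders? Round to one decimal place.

1.9 days

Optimal lot size Q* = (2 × 84,840 × £96 / £40.7)^½ ≈ 632.64 → Q = 633 packs
T = Q/D × 250 days = 633/84,840 × 250 = 1.865 days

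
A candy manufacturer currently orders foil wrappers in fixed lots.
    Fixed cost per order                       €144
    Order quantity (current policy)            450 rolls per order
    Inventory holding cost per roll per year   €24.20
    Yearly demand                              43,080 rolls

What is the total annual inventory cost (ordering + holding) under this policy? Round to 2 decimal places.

€19,230.60

Ordering: D/Q × S = 43,080/450 × €144 = €13,785.60
Holding:  Q/2 × H = 450/2 × €24.2 = €5,445.00
Total = €13,785.60 + €5,445.00 = €19,230.60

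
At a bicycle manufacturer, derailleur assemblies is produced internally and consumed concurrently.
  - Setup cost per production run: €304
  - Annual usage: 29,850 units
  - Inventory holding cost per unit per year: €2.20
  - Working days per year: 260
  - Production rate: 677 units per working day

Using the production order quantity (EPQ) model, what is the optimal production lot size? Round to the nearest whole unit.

Daily demand d = 29,850/260 = 114.808; p = 677; 1 − d/p = 0.83042
EPQ = √(2DS / (H(1 − d/p)))
    = √(2 × 29,850 × 304 / (2.2 × 0.83042)) ≈ 3,151.84

3,152 units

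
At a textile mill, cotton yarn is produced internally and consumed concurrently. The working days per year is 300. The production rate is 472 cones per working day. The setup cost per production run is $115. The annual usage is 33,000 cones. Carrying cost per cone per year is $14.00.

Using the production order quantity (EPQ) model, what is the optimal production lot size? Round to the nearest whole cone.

841 cones

d = 33,000/300 = 110.0000 cones/day;  effective holding cost H(1 − d/p) = 14·(1 − 110.0000/472) = 10.73729
Q* = √(2DS / H_eff) = √(2·33,000·115 / 10.73729) ≈ 840.76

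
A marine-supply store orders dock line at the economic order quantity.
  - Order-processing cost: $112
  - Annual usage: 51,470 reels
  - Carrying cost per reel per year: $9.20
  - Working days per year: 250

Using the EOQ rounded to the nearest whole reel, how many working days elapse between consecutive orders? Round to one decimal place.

Q* = √(2·D·S / H) = √(2·51,470·112 / 9.2) = √1,253,182.6 ≈ 1,119.46 → Q = 1,119 reels
Cycle time = (working days × Q)/D = (250 × 1,119) / 51,470 = 5.435 days

5.4 days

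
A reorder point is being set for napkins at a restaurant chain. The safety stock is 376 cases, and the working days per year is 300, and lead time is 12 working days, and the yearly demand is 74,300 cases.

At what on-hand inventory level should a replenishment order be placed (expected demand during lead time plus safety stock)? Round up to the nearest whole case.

3,348 cases

Daily demand d = 74,300 / 300 = 247.667 cases/day
Demand during lead time = 247.667 × 12 = 2,972.00
Reorder point = 2,972.00 + 376 = 3,348.00 → round up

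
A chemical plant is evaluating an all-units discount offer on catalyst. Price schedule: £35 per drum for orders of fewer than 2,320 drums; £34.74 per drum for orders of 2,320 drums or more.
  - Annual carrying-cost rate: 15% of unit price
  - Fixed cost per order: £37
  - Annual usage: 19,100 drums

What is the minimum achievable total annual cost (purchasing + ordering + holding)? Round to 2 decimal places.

H₁ = 15%×£35 = £5.2500;  H₂ = 15%×£34.74 = £5.2110
EOQ₁ = √(2×19,100×37/5.2500) = 518.86  (< 2,320, feasible at tier 1)
EOQ₂ = √(2×19,100×37/5.2110) = 520.80  (< 2,320 → use Q = 2,320 at tier-2 price)
TC(tier 1 (EOQ₁), Q≈518.9) = £671,224.03
TC(tier 2, Q≈2,320.0) = £669,883.37
Minimum at tier 2: £669,883.37

£669,883.37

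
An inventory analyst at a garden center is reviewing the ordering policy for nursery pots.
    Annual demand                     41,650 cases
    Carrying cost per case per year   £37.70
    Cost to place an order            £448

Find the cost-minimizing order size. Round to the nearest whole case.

2DS/H = 2·41,650·448/37.7 = 989,877.98
EOQ = √989,877.98 ≈ 994.93

995 cases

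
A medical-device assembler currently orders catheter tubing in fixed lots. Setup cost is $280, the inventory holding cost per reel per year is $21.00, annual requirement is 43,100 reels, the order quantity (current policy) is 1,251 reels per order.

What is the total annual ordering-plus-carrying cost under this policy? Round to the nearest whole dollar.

$22,782

Ordering: D/Q × S = 43,100/1,251 × $280 = $9,646.68
Holding:  Q/2 × H = 1,251/2 × $21 = $13,135.50
Total = $9,646.68 + $13,135.50 = $22,782.18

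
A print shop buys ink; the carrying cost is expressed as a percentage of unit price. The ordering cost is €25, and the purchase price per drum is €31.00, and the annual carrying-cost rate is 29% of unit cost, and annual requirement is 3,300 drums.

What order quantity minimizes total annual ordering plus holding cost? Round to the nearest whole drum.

135 drums

H = i·C = 0.29 × €31 = €8.9900 per drum-year
EOQ = √(2DS/H) = √(2 × 3,300 × 25 / 8.99)
    = √(18,353.73) ≈ 135.48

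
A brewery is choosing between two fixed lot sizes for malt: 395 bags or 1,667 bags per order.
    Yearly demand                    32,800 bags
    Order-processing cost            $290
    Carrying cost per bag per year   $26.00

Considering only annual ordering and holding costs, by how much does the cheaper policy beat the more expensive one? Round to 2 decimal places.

For each Q, cost = (D/Q)·S + (Q/2)·H.
TC(395) = (32,800/395)×290 + (395/2)×26 = $29,216.01
TC(1,667) = (32,800/1,667)×290 + (1,667/2)×26 = $27,377.06
|ΔTC| = |$29,216.01 − $27,377.06| = $1,838.95

$1,838.95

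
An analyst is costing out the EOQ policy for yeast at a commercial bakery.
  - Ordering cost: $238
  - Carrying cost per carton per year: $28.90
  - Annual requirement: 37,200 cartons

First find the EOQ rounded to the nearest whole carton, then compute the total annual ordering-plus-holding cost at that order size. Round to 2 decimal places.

$22,621.63

EOQ = √(2DS/H) = √(2 × 37,200 × 238 / 28.9)
    = √(612,705.88) ≈ 782.76 → Q = 783 cartons
Annual ordering cost = (D/Q)·S = (37,200/783) × 238 = $11,307.28
Annual holding cost  = (Q/2)·H = (783/2) × 28.9 = $11,314.35
Total = $11,307.28 + $11,314.35 = $22,621.63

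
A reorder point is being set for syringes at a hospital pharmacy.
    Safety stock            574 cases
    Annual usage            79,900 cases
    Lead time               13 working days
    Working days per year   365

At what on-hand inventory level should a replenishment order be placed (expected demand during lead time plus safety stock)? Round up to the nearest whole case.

3,420 cases

Daily demand d = 79,900 / 365 = 218.904 cases/day
Demand during lead time = 218.904 × 13 = 2,845.75
Reorder point = 2,845.75 + 574 = 3,419.75 → round up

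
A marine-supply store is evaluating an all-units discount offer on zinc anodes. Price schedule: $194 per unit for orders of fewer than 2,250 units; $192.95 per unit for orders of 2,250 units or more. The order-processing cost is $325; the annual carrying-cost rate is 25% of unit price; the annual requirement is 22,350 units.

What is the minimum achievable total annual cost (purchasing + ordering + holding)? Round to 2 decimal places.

$4,362,444.00

H₁ = 25%×$194 = $48.5000;  H₂ = 25%×$192.95 = $48.2375
EOQ₁ = √(2×22,350×325/48.5000) = 547.30  (< 2,250, feasible at tier 1)
EOQ₂ = √(2×22,350×325/48.2375) = 548.79  (< 2,250 → use Q = 2,250 at tier-2 price)
TC(tier 1 (EOQ₁), Q≈547.3) = $4,362,444.00
TC(tier 2, Q≈2,250.0) = $4,369,928.02
Minimum at tier 1 (EOQ₁): $4,362,444.00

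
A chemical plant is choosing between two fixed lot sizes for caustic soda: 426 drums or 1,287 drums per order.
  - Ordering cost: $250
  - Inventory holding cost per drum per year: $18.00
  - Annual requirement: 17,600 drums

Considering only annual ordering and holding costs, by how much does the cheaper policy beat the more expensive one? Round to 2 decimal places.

$839.16

Annual cost at Q: ordering D·S/Q plus holding Q·H/2.
TC(426) = (17,600/426)×250 + (426/2)×18 = $14,162.64
TC(1,287) = (17,600/1,287)×250 + (1,287/2)×18 = $15,001.80
|ΔTC| = |$14,162.64 − $15,001.80| = $839.16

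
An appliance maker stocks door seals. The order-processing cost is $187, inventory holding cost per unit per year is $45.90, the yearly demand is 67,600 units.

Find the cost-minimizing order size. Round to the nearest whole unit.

742 units

2DS/H = 2·67,600·187/45.9 = 550,814.81
EOQ = √550,814.81 ≈ 742.17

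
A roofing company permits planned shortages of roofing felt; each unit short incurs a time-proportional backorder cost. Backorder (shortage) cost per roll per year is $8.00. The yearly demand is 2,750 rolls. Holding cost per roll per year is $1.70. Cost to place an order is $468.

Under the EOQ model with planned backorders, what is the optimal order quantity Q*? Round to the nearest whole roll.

1,355 rolls

Basic EOQ = √(2·2,750·468/1.7) = 1,230.495
Backorder adjustment √((H+b)/b) = √((1.7+8)/8) = 1.1011
Q* = 1,230.495 × 1.1011 ≈ 1,354.94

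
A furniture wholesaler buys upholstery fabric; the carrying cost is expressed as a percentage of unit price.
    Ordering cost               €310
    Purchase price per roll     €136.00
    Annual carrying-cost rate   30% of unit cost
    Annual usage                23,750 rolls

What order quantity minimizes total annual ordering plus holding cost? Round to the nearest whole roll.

Holding cost per roll per year: H = 30% × €136 = €40.8000
Optimal lot size Q* = (2 × 23,750 × €310 / €40.8)^½ ≈ 600.76

601 rolls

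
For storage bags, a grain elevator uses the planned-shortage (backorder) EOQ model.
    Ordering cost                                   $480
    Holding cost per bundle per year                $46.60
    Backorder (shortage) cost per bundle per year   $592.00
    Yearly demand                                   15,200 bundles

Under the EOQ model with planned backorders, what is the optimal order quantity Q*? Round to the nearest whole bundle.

Q* = √(2DS/H) · √((H + b)/b)
   = √(2 × 15,200 × 480 / 46.6) · √((46.6 + 592) / 592)
   = 559.583 × 1.0386 ≈ 581.19

581 bundles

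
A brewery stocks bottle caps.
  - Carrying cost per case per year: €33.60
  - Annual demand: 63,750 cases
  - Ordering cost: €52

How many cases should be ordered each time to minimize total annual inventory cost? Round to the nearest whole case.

444 cases

Q* = √(2·D·S / H) = √(2·63,750·52 / 33.6) = √197,321.4 ≈ 444.21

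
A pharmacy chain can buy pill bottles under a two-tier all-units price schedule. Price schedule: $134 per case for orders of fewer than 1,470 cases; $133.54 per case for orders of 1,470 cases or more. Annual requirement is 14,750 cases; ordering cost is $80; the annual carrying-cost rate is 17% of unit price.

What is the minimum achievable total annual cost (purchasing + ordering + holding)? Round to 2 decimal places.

H₁ = 17%×$134 = $22.7800;  H₂ = 17%×$133.54 = $22.7018
EOQ₁ = √(2×14,750×80/22.7800) = 321.87  (< 1,470, feasible at tier 1)
EOQ₂ = √(2×14,750×80/22.7018) = 322.42  (< 1,470 → use Q = 1,470 at tier-2 price)
TC(tier 1 (EOQ₁), Q≈321.9) = $1,983,832.18
TC(tier 2, Q≈1,470.0) = $1,987,203.54
Minimum at tier 1 (EOQ₁): $1,983,832.18

$1,983,832.18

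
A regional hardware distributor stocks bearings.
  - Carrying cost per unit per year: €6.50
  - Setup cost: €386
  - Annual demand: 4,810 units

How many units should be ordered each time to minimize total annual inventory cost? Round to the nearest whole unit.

EOQ = √(2DS/H) = √(2 × 4,810 × 386 / 6.5)
    = √(571,280.00) ≈ 755.83

756 units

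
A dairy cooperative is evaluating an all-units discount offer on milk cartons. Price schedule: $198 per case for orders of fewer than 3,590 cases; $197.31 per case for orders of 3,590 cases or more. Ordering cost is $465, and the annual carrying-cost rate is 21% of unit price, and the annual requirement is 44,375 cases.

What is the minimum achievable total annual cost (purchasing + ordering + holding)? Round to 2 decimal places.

H₁ = 21%×$198 = $41.5800;  H₂ = 21%×$197.31 = $41.4351
EOQ₁ = √(2×44,375×465/41.5800) = 996.25  (< 3,590, feasible at tier 1)
EOQ₂ = √(2×44,375×465/41.4351) = 997.99  (< 3,590 → use Q = 3,590 at tier-2 price)
TC(tier 1 (EOQ₁), Q≈996.3) = $8,827,674.08
TC(tier 2, Q≈3,590.0) = $8,835,754.99
Minimum at tier 1 (EOQ₁): $8,827,674.08

$8,827,674.08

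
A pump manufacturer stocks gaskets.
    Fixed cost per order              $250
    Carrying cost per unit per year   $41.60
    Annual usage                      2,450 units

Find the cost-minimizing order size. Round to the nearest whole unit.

172 units

Q* = √(2·D·S / H) = √(2·2,450·250 / 41.6) = √29,447.1 ≈ 171.60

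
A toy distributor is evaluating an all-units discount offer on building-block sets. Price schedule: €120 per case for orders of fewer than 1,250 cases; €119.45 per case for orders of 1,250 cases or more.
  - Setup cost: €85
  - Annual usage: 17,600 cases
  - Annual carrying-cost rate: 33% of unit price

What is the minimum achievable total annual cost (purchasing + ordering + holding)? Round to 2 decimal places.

H₁ = 33%×€120 = €39.6000;  H₂ = 33%×€119.45 = €39.4185
EOQ₁ = √(2×17,600×85/39.6000) = 274.87  (< 1,250, feasible at tier 1)
EOQ₂ = √(2×17,600×85/39.4185) = 275.51  (< 1,250 → use Q = 1,250 at tier-2 price)
TC(tier 1 (EOQ₁), Q≈274.9) = €2,122,885.00
TC(tier 2, Q≈1,250.0) = €2,128,153.36
Minimum at tier 1 (EOQ₁): €2,122,885.00

€2,122,885.00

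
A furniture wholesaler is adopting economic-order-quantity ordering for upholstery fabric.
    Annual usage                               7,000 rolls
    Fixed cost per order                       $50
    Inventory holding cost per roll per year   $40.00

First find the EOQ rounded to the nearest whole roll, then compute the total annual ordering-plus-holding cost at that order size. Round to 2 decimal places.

Optimal lot size Q* = (2 × 7,000 × $50 / $40)^½ ≈ 132.29 → Q = 132 rolls
Annual ordering cost = (D/Q)·S = (7,000/132) × 50 = $2,651.52
Annual holding cost  = (Q/2)·H = (132/2) × 40 = $2,640.00
Total = $2,651.52 + $2,640.00 = $5,291.52

$5,291.52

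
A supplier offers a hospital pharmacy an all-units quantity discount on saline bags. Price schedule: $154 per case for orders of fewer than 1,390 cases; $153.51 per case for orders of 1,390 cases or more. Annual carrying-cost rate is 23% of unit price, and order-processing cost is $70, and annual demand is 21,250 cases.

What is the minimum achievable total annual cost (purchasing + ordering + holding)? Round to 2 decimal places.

$3,282,765.21

H₁ = 23%×$154 = $35.4200;  H₂ = 23%×$153.51 = $35.3073
EOQ₁ = √(2×21,250×70/35.4200) = 289.81  (< 1,390, feasible at tier 1)
EOQ₂ = √(2×21,250×70/35.3073) = 290.28  (< 1,390 → use Q = 1,390 at tier-2 price)
TC(tier 1 (EOQ₁), Q≈289.8) = $3,282,765.21
TC(tier 2, Q≈1,390.0) = $3,287,696.22
Minimum at tier 1 (EOQ₁): $3,282,765.21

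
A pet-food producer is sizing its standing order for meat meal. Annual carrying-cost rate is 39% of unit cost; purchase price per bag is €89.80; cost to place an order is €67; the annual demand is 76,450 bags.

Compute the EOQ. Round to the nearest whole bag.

Holding cost per bag per year: H = 39% × €89.8 = €35.0220
Q* = √(2·D·S / H) = √(2·76,450·67 / 35.022) = √292,510.4 ≈ 540.84

541 bags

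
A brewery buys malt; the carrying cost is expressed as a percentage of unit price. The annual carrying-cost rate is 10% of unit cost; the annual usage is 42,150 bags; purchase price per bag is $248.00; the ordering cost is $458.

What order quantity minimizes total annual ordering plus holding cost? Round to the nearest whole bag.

1,248 bags

Carrying cost H = $248 × 10% = $24.8000/bag/yr
2DS/H = 2·42,150·458/24.8 = 1,556,830.65
EOQ = √1,556,830.65 ≈ 1,247.73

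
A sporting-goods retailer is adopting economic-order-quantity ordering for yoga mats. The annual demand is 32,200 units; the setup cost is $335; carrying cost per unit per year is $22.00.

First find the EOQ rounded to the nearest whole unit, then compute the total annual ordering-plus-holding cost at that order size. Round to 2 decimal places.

$21,785.96

Q* = √(2·D·S / H) = √(2·32,200·335 / 22) = √980,636.4 ≈ 990.27 → Q = 990 units
Annual ordering cost = (D/Q)·S = (32,200/990) × 335 = $10,895.96
Annual holding cost  = (Q/2)·H = (990/2) × 22 = $10,890.00
Total = $10,895.96 + $10,890.00 = $21,785.96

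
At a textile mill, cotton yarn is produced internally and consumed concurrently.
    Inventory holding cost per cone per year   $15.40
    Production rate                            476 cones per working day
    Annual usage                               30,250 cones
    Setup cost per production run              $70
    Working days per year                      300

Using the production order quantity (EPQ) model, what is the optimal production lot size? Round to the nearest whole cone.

Daily demand d = 30,250/300 = 100.833; p = 476; 1 − d/p = 0.78817
EPQ = √(2DS / (H(1 − d/p)))
    = √(2 × 30,250 × 70 / (15.4 × 0.78817)) ≈ 590.69

591 cones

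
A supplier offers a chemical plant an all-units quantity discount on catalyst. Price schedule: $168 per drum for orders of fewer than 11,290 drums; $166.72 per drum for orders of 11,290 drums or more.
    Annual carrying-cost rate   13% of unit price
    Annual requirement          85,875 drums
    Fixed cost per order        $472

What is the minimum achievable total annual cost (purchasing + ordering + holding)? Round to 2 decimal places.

H₁ = 13%×$168 = $21.8400;  H₂ = 13%×$166.72 = $21.6736
EOQ₁ = √(2×85,875×472/21.8400) = 1,926.61  (< 11,290, feasible at tier 1)
EOQ₂ = √(2×85,875×472/21.6736) = 1,933.99  (< 11,290 → use Q = 11,290 at tier-2 price)
TC(tier 1 (EOQ₁), Q≈1,926.6) = $14,469,077.09
TC(tier 2, Q≈11,290.0) = $14,443,017.64
Minimum at tier 2: $14,443,017.64

$14,443,017.64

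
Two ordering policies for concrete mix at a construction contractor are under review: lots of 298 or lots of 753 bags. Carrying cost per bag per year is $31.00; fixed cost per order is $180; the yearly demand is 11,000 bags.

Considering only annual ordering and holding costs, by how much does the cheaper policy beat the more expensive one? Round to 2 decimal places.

Annual cost at Q: ordering D·S/Q plus holding Q·H/2.
TC(298) = (11,000/298)×180 + (298/2)×31 = $11,263.30
TC(753) = (11,000/753)×180 + (753/2)×31 = $14,300.98
|ΔTC| = |$11,263.30 − $14,300.98| = $3,037.69

$3,037.69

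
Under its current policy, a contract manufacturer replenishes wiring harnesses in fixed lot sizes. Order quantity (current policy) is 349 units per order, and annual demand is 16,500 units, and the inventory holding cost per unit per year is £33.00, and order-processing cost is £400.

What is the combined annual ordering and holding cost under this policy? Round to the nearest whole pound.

£24,670

Ordering: D/Q × S = 16,500/349 × £400 = £18,911.17
Holding:  Q/2 × H = 349/2 × £33 = £5,758.50
Total = £18,911.17 + £5,758.50 = £24,669.67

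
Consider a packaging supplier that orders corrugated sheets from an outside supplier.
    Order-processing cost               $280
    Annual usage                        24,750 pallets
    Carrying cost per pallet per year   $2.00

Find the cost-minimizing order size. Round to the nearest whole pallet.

2,632 pallets

2DS/H = 2·24,750·280/2 = 6,930,000.00
EOQ = √6,930,000.00 ≈ 2,632.49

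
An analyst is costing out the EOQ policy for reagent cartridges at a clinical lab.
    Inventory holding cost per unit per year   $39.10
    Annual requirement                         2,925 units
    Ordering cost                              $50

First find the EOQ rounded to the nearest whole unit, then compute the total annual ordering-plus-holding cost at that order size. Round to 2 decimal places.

Optimal lot size Q* = (2 × 2,925 × $50 / $39.1)^½ ≈ 86.49 → Q = 86 units
Ordering: D/Q × S = 2,925/86 × $50 = $1,700.58
Holding:  Q/2 × H = 86/2 × $39.1 = $1,681.30
Total = $1,700.58 + $1,681.30 = $3,381.88

$3,381.88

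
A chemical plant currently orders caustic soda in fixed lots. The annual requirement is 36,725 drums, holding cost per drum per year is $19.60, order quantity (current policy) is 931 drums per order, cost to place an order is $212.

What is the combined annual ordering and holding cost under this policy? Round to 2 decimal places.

Annual ordering cost = (D/Q)·S = (36,725/931) × 212 = $8,362.73
Annual holding cost  = (Q/2)·H = (931/2) × 19.6 = $9,123.80
Total = $8,362.73 + $9,123.80 = $17,486.53

$17,486.53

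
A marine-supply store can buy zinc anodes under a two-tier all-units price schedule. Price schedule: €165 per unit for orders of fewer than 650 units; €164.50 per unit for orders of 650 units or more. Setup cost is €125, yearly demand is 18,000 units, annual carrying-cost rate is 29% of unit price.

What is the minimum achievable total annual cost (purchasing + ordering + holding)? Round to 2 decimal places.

H₁ = 29%×€165 = €47.8500;  H₂ = 29%×€164.50 = €47.7050
EOQ₁ = √(2×18,000×125/47.8500) = 306.67  (< 650, feasible at tier 1)
EOQ₂ = √(2×18,000×125/47.7050) = 307.13  (< 650 → use Q = 650 at tier-2 price)
TC(tier 1 (EOQ₁), Q≈306.7) = €2,984,673.96
TC(tier 2, Q≈650.0) = €2,979,965.66
Minimum at tier 2: €2,979,965.66

€2,979,965.66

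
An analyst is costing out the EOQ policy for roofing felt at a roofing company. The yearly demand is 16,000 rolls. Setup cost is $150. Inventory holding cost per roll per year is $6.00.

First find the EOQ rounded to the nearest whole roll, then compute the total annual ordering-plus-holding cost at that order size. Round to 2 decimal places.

Q* = √(2·D·S / H) = √(2·16,000·150 / 6) = √800,000.0 ≈ 894.43 → Q = 894 rolls
Orders/yr = 16,000/894 = 17.897; ordering cost = 17.897 × $150 = $2,684.56
Average inventory = 894/2 = 447; holding cost = 447 × $6 = $2,682.00
Total = $2,684.56 + $2,682.00 = $5,366.56

$5,366.56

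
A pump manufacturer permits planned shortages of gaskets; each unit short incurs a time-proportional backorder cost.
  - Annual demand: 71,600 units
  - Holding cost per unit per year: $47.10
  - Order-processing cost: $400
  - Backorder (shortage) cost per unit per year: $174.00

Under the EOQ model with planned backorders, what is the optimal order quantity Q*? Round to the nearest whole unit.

1,243 units

Basic EOQ = √(2·71,600·400/47.1) = 1,102.786
Backorder adjustment √((H+b)/b) = √((47.1+174)/174) = 1.1272
Q* = 1,102.786 × 1.1272 ≈ 1,243.11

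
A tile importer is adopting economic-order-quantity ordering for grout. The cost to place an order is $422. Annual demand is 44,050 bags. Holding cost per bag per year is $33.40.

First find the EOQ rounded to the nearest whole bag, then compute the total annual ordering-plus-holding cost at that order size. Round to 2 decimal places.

Optimal lot size Q* = (2 × 44,050 × $422 / $33.4)^½ ≈ 1,055.04 → Q = 1,055 bags
Annual ordering cost = (D/Q)·S = (44,050/1,055) × 422 = $17,620.00
Annual holding cost  = (Q/2)·H = (1,055/2) × 33.4 = $17,618.50
Total = $17,620.00 + $17,618.50 = $35,238.50

$35,238.50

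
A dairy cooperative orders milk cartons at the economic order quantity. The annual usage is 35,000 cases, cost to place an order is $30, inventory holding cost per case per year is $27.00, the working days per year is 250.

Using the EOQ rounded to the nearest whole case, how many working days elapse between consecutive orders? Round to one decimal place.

2.0 days

EOQ = √(2DS/H) = √(2 × 35,000 × 30 / 27)
    = √(77,777.78) ≈ 278.89 → Q = 279 cases
Cycle time = (working days × Q)/D = (250 × 279) / 35,000 = 1.993 days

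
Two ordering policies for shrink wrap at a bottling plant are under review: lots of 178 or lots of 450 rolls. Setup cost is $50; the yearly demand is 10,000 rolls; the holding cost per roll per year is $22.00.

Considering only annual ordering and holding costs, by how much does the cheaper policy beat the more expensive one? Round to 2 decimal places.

$1,294.12

For each Q, cost = (D/Q)·S + (Q/2)·H.
TC(178) = (10,000/178)×50 + (178/2)×22 = $4,766.99
TC(450) = (10,000/450)×50 + (450/2)×22 = $6,061.11
Lots of 178 are cheaper by $1,294.12.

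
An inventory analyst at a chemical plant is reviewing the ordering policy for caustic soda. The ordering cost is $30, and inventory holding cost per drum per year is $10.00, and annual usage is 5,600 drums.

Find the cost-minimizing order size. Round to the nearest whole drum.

183 drums

2DS/H = 2·5,600·30/10 = 33,600.00
EOQ = √33,600.00 ≈ 183.30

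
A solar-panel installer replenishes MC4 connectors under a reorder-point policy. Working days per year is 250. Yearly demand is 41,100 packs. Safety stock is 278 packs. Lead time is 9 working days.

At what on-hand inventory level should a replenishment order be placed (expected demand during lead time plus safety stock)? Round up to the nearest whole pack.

1,758 packs

Daily demand d = 41,100 / 250 = 164.400 packs/day
Demand during lead time = 164.400 × 9 = 1,479.60
Reorder point = 1,479.60 + 278 = 1,757.60 → round up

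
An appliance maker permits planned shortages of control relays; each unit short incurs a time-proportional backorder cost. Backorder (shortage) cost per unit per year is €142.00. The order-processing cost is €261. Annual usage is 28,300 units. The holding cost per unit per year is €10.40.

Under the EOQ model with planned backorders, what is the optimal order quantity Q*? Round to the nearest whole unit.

1,235 units

Q* = √(2DS/H) · √((H + b)/b)
   = √(2 × 28,300 × 261 / 10.4) · √((10.4 + 142) / 142)
   = 1,191.823 × 1.0360 ≈ 1,234.70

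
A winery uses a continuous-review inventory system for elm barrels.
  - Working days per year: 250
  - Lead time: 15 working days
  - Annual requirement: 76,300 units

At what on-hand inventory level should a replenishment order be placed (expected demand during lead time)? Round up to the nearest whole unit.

Daily demand d = 76,300 / 250 = 305.200 units/day
Demand during lead time = 305.200 × 15 = 4,578.00
Reorder point = 4,578.00 → round up

4,578 units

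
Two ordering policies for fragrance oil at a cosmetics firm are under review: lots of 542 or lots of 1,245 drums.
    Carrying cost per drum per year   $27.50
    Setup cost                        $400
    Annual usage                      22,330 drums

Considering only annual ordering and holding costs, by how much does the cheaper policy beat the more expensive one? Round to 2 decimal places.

$360.84

TC(Q) = (D/Q)S + (Q/2)H
TC(542) = (22,330/542)×400 + (542/2)×27.5 = $23,932.20
TC(1,245) = (22,330/1,245)×400 + (1,245/2)×27.5 = $24,293.05
Cheaper: Q = 542.  Difference = $360.84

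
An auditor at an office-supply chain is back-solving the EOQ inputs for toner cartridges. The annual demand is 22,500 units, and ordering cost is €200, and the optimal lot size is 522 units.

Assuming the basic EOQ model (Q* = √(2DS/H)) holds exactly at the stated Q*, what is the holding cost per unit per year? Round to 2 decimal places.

From Q* = √(2DS/H) ⇒ Q*² = 2DS/H.
H = 2DS / Q² = 2 × 22,500 × 200 / 522² = 33.0295

€33.03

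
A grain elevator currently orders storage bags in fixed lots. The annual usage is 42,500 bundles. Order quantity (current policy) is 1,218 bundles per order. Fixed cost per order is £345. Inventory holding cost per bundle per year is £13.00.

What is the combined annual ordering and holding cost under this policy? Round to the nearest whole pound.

Orders/yr = 42,500/1,218 = 34.893; ordering cost = 34.893 × £345 = £12,038.18
Average inventory = 1,218/2 = 609; holding cost = 609 × £13 = £7,917.00
Total = £12,038.18 + £7,917.00 = £19,955.18

£19,955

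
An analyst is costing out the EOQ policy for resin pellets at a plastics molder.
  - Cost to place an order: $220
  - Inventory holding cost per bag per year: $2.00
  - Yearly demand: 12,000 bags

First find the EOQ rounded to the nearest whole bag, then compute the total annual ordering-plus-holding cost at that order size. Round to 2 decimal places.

Optimal lot size Q* = (2 × 12,000 × $220 / $2)^½ ≈ 1,624.81 → Q = 1,625 bags
Ordering: D/Q × S = 12,000/1,625 × $220 = $1,624.62
Holding:  Q/2 × H = 1,625/2 × $2 = $1,625.00
Total = $1,624.62 + $1,625.00 = $3,249.62

$3,249.62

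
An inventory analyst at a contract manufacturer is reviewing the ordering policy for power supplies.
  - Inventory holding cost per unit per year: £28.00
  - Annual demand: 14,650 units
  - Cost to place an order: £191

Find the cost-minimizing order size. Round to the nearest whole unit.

Q* = √(2·D·S / H) = √(2·14,650·191 / 28) = √199,867.9 ≈ 447.07

447 units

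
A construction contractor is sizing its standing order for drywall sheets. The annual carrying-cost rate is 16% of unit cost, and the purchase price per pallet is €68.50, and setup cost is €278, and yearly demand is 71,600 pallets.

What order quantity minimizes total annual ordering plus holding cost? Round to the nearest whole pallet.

Holding cost per pallet per year: H = 16% × €68.5 = €10.9600
2DS/H = 2·71,600·278/10.96 = 3,632,262.77
EOQ = √3,632,262.77 ≈ 1,905.85

1,906 pallets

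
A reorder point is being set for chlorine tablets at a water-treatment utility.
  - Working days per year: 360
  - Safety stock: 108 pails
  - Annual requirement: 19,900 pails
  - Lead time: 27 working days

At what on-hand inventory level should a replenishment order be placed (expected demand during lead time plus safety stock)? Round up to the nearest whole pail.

Daily demand d = 19,900 / 360 = 55.278 pails/day
Demand during lead time = 55.278 × 27 = 1,492.50
Reorder point = 1,492.50 + 108 = 1,600.50 → round up

1,601 pails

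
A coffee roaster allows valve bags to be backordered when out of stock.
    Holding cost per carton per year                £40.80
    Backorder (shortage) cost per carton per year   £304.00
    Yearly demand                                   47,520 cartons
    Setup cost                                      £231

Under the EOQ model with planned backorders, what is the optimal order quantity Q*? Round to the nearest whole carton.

Q* = √(2DS/H) · √((H + b)/b)
   = √(2 × 47,520 × 231 / 40.8) · √((40.8 + 304) / 304)
   = 733.549 × 1.0650 ≈ 781.22

781 cartons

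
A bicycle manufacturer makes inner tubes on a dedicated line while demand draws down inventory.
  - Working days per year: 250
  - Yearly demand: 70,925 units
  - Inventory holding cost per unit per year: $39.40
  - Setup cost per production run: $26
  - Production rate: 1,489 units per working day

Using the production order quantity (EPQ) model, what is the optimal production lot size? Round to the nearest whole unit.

340 units

Daily demand d = 70,925/250 = 283.700; p = 1489; 1 − d/p = 0.80947
EPQ = √(2DS / (H(1 − d/p)))
    = √(2 × 70,925 × 26 / (39.4 × 0.80947)) ≈ 340.06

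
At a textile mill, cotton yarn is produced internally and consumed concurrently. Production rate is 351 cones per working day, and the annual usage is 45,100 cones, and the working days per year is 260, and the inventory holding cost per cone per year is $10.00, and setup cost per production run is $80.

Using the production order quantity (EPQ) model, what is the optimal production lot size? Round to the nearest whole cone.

1,194 cones

Daily demand d = 45,100/260 = 173.462; p = 351; 1 − d/p = 0.50581
EPQ = √(2DS / (H(1 − d/p)))
    = √(2 × 45,100 × 80 / (10 × 0.50581)) ≈ 1,194.42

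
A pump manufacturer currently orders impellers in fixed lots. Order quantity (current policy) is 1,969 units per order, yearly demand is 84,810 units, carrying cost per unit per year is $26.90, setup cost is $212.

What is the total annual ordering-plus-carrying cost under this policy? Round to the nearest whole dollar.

Ordering: D/Q × S = 84,810/1,969 × $212 = $9,131.40
Holding:  Q/2 × H = 1,969/2 × $26.9 = $26,483.05
Total = $9,131.40 + $26,483.05 = $35,614.45

$35,614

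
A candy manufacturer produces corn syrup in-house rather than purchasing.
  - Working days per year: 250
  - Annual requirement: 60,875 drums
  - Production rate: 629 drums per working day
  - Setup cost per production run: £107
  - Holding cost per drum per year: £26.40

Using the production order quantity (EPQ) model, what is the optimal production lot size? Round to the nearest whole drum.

d = 60,875/250 = 243.5000 drums/day;  effective holding cost H(1 − d/p) = 26.4·(1 − 243.5000/629) = 16.17997
Q* = √(2DS / H_eff) = √(2·60,875·107 / 16.17997) ≈ 897.30

897 drums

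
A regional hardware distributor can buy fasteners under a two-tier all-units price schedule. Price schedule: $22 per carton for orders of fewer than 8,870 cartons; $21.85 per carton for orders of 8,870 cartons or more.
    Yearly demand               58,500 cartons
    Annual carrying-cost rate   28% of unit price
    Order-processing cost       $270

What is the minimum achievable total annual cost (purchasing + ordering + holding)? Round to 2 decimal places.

H₁ = 28%×$22 = $6.1600;  H₂ = 28%×$21.85 = $6.1180
EOQ₁ = √(2×58,500×270/6.1600) = 2,264.56  (< 8,870, feasible at tier 1)
EOQ₂ = √(2×58,500×270/6.1180) = 2,272.32  (< 8,870 → use Q = 8,870 at tier-2 price)
TC(tier 1 (EOQ₁), Q≈2,264.6) = $1,300,949.71
TC(tier 2, Q≈8,870.0) = $1,307,139.05
Minimum at tier 1 (EOQ₁): $1,300,949.71

$1,300,949.71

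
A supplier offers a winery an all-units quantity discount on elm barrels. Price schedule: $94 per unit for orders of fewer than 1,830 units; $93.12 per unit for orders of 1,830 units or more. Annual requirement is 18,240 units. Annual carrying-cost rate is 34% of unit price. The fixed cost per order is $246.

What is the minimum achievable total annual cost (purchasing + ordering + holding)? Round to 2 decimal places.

H₁ = 34%×$94 = $31.9600;  H₂ = 34%×$93.12 = $31.6608
EOQ₁ = √(2×18,240×246/31.9600) = 529.90  (< 1,830, feasible at tier 1)
EOQ₂ = √(2×18,240×246/31.6608) = 532.40  (< 1,830 → use Q = 1,830 at tier-2 price)
TC(tier 1 (EOQ₁), Q≈529.9) = $1,731,495.51
TC(tier 2, Q≈1,830.0) = $1,729,930.37
Minimum at tier 2: $1,729,930.37

$1,729,930.37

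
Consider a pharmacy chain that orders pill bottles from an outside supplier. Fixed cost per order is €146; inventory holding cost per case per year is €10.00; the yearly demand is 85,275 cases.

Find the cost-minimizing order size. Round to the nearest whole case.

1,578 cases

EOQ = √(2DS/H) = √(2 × 85,275 × 146 / 10)
    = √(2,490,030.00) ≈ 1,577.98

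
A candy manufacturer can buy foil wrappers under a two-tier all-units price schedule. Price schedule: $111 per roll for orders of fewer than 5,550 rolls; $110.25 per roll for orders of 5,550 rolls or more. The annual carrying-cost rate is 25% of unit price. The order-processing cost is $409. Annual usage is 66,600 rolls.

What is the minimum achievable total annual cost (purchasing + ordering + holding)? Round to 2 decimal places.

H₁ = 25%×$111 = $27.7500;  H₂ = 25%×$110.25 = $27.5625
EOQ₁ = √(2×66,600×409/27.7500) = 1,401.14  (< 5,550, feasible at tier 1)
EOQ₂ = √(2×66,600×409/27.5625) = 1,405.90  (< 5,550 → use Q = 5,550 at tier-2 price)
TC(tier 1 (EOQ₁), Q≈1,401.1) = $7,431,481.70
TC(tier 2, Q≈5,550.0) = $7,424,043.94
Minimum at tier 2: $7,424,043.94

$7,424,043.94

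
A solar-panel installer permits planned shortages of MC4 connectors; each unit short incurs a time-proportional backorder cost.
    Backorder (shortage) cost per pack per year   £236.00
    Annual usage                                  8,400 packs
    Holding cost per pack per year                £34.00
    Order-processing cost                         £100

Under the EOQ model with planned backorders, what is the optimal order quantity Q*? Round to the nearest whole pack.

238 packs

Q* = √(2DS/H) · √((H + b)/b)
   = √(2 × 8,400 × 100 / 34) · √((34 + 236) / 236)
   = 222.288 × 1.0696 ≈ 237.76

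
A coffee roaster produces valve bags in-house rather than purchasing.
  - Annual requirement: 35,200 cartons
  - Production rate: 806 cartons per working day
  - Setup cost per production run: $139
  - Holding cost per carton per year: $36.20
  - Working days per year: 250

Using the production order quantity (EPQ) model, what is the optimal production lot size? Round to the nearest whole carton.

572 cartons

d = 35,200/250 = 140.8000 cartons/day;  effective holding cost H(1 − d/p) = 36.2·(1 − 140.8000/806) = 29.87623
Q* = √(2DS / H_eff) = √(2·35,200·139 / 29.87623) ≈ 572.31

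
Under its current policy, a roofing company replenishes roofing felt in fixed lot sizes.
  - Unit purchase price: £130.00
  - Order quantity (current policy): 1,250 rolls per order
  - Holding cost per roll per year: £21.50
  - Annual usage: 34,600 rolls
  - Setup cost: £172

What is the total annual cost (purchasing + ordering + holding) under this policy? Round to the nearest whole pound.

£4,516,198

Orders/yr = 34,600/1,250 = 27.680; ordering cost = 27.680 × £172 = £4,760.96
Average inventory = 1,250/2 = 625; holding cost = 625 × £21.5 = £13,437.50
Purchase cost = D·C = 34,600 × 130 = £4,498,000.00
Total = £4,760.96 + £13,437.50 + £4,498,000.00 = £4,516,198.46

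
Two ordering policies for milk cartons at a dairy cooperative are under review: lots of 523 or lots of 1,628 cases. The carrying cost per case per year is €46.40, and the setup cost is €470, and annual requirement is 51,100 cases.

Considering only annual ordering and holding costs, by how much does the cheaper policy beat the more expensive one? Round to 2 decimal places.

TC(Q) = (D/Q)S + (Q/2)H
TC(523) = (51,100/523)×470 + (523/2)×46.4 = €58,055.21
TC(1,628) = (51,100/1,628)×470 + (1,628/2)×46.4 = €52,522.06
|ΔTC| = |€58,055.21 − €52,522.06| = €5,533.15

€5,533.15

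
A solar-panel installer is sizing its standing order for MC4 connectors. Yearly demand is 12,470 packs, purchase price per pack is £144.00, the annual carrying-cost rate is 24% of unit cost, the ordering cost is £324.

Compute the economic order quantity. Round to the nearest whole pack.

484 packs

H = i·C = 0.24 × £144 = £34.5600 per pack-year
Q* = √(2·D·S / H) = √(2·12,470·324 / 34.56) = √233,812.5 ≈ 483.54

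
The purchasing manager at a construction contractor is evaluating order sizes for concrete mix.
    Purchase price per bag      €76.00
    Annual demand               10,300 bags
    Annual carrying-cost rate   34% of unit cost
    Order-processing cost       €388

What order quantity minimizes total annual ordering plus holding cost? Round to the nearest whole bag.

556 bags

Carrying cost H = €76 × 34% = €25.8400/bag/yr
EOQ = √(2DS/H) = √(2 × 10,300 × 388 / 25.84)
    = √(309,318.89) ≈ 556.16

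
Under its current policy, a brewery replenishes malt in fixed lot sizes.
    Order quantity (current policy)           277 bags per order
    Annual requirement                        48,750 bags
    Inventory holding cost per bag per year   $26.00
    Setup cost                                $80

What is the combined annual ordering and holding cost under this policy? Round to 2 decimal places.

Ordering: D/Q × S = 48,750/277 × $80 = $14,079.42
Holding:  Q/2 × H = 277/2 × $26 = $3,601.00
Total = $14,079.42 + $3,601.00 = $17,680.42

$17,680.42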